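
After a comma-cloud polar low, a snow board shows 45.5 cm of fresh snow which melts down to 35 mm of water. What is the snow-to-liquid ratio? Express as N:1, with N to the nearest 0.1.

ratio ≈ 13.0

Ratio = snow depth / SWE = 455 mm / 35 mm = 13.0, i.e. 13.0:1.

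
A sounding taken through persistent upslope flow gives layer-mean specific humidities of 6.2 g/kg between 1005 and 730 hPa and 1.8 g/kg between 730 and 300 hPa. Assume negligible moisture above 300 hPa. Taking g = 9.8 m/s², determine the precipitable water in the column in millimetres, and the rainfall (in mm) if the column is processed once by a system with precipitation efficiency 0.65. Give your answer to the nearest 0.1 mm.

Precipitable water is the column-integrated vapour mass per unit area: PW = (1/g) Σ q̄ Δp, with q in kg/kg and Δp in Pa (1 kg/m² of water = 1 mm).
Layer 1005–730 hPa: Δp = 275 hPa = 27500 Pa, q̄ = 0.0062 kg/kg → 0.0062 × 27500 / 9.8 = 17.40 mm
Layer 730–300 hPa: Δp = 430 hPa = 43000 Pa, q̄ = 0.0018 kg/kg → 0.0018 × 43000 / 9.8 = 7.90 mm
PW = 17.40 + 7.90 = 25.30 ≈ 25.3 mm.
Rainfall = ε × PW = 0.65 × 25.3 = 16.4 mm.

PW ≈ 25.3 mm; rainfall ≈ 16.4 mm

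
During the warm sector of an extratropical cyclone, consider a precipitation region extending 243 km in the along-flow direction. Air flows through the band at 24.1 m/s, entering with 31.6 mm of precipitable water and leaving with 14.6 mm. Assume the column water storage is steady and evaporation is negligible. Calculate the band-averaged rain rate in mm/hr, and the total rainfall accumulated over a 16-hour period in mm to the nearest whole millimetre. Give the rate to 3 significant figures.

Column moisture flux per unit crosswind length is F = V × PW.
Inflow: F_in = 24.1 × 31.6 = 761.56 mm·m/s
Outflow: F_out = 24.1 × 14.6 = 351.86 mm·m/s
Steady-state rate R = (F_in − F_out)/L = (761.56 − 351.86) / 243000 m = 1.686e-03 mm/s.
R = 1.686e-03 × 3600 = 6.07 mm/hr.
Over 16 h: total = 6.07 × 16 = 97.12 ≈ 97 mm.

R ≈ 6.07 mm/hr; total ≈ 97 mm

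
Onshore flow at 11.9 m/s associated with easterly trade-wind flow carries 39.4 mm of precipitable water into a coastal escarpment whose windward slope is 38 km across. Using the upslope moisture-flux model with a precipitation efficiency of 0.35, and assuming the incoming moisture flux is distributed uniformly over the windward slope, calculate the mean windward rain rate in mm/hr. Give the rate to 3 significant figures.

Incoming column moisture flux per unit ridge length: F = V × PW = 11.9 × 39.4 = 468.86 mm·m/s.
Spread over the 38 km slope with efficiency ε = 0.35: R = ε·F/W = 0.35 × 468.86 / 38000 m = 4.318e-03 mm/s.
R = 4.318e-03 × 3600 = 15.5 mm/hr.

R ≈ 15.5 mm/hr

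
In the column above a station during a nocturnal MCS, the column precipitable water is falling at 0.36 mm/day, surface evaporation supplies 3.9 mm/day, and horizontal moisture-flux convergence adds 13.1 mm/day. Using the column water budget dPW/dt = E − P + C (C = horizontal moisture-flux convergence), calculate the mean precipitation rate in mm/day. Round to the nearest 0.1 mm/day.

dPW/dt = -0.36 mm/day.
P = E + C − dPW/dt = 3.9 + (13.1) − (-0.36) = 17.4 mm/day.

P ≈ 17.4 mm/day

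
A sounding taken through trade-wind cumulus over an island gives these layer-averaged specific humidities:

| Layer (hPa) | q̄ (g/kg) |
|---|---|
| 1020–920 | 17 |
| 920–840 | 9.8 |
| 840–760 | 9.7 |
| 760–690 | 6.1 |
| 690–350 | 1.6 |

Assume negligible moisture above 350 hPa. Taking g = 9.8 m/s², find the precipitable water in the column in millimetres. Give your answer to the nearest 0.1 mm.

Precipitable water is the column-integrated vapour mass per unit area: PW = (1/g) Σ q̄ Δp, with q in kg/kg and Δp in Pa (1 kg/m² of water = 1 mm).
Layer 1020–920 hPa: Δp = 100 hPa = 10000 Pa, q̄ = 0.017 kg/kg → 0.017 × 10000 / 9.8 = 17.35 mm
Layer 920–840 hPa: Δp = 80 hPa = 8000 Pa, q̄ = 0.0098 kg/kg → 0.0098 × 8000 / 9.8 = 8.00 mm
Layer 840–760 hPa: Δp = 80 hPa = 8000 Pa, q̄ = 0.0097 kg/kg → 0.0097 × 8000 / 9.8 = 7.92 mm
Layer 760–690 hPa: Δp = 70 hPa = 7000 Pa, q̄ = 0.0061 kg/kg → 0.0061 × 7000 / 9.8 = 4.36 mm
Layer 690–350 hPa: Δp = 340 hPa = 34000 Pa, q̄ = 0.0016 kg/kg → 0.0016 × 34000 / 9.8 = 5.55 mm
PW = 17.35 + 8.00 + 7.92 + 4.36 + 5.55 = 43.18 ≈ 43.2 mm.

PW ≈ 43.2 mm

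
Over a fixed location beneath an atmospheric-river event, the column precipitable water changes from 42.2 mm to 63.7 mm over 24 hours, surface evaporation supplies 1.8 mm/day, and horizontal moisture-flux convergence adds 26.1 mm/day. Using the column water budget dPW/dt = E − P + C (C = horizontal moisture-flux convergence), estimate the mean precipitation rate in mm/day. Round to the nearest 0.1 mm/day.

P ≈ 6.4 mm/day

dPW/dt = (63.7 − 42.2) mm / (24/24 day) = +21.500 mm/day.
P = E + C − dPW/dt = 1.8 + (26.1) − (+21.500) = 6.4 mm/day.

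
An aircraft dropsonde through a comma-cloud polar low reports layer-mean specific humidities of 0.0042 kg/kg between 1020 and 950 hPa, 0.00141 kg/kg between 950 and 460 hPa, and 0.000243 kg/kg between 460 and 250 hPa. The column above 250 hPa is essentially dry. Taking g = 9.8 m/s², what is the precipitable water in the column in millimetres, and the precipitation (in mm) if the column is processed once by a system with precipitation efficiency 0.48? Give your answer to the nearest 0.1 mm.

Precipitable water is the column-integrated vapour mass per unit area: PW = (1/g) Σ q̄ Δp, with q in kg/kg and Δp in Pa (1 kg/m² of water = 1 mm).
Layer 1020–950 hPa: Δp = 70 hPa = 7000 Pa, q̄ = 0.0042 kg/kg → 0.0042 × 7000 / 9.8 = 3.00 mm
Layer 950–460 hPa: Δp = 490 hPa = 49000 Pa, q̄ = 0.00141 kg/kg → 0.00141 × 49000 / 9.8 = 7.05 mm
Layer 460–250 hPa: Δp = 210 hPa = 21000 Pa, q̄ = 0.000243 kg/kg → 0.000243 × 21000 / 9.8 = 0.52 mm
PW = 3.00 + 7.05 + 0.52 = 10.57 ≈ 10.6 mm.
Precipitation = ε × PW = 0.48 × 10.6 = 5.1 mm.

PW ≈ 10.6 mm; precipitation ≈ 5.1 mm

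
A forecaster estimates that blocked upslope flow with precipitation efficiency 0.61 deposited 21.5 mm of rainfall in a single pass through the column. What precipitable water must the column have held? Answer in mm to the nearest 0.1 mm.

PW ≈ 35.2 mm

PW = rainfall / ε = 21.5 / 0.61 = 35.2 mm.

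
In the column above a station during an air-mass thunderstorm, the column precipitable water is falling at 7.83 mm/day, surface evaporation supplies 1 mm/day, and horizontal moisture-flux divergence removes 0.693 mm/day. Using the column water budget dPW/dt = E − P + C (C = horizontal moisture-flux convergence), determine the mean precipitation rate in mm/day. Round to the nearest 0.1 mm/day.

P ≈ 8.1 mm/day

dPW/dt = -7.83 mm/day.
P = E + C − dPW/dt = 1 + (-0.693) − (-7.83) = 8.1 mm/day.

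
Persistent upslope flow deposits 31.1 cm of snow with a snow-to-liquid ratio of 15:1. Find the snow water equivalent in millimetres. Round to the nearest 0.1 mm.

SWE = snow depth / ratio = 31.1 cm / 15 = 2.073 cm = 20.7 mm.

SWE ≈ 20.7 mm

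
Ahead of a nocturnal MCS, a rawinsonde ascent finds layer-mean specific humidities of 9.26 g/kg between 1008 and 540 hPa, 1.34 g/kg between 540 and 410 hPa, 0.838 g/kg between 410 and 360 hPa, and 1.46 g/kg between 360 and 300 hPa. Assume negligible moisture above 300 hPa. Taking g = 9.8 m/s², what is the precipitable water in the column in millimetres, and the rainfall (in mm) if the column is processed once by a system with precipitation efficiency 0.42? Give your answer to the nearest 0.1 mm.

Precipitable water is the column-integrated vapour mass per unit area: PW = (1/g) Σ q̄ Δp, with q in kg/kg and Δp in Pa (1 kg/m² of water = 1 mm).
Layer 1008–540 hPa: Δp = 468 hPa = 46800 Pa, q̄ = 0.00926 kg/kg → 0.00926 × 46800 / 9.8 = 44.22 mm
Layer 540–410 hPa: Δp = 130 hPa = 13000 Pa, q̄ = 0.00134 kg/kg → 0.00134 × 13000 / 9.8 = 1.78 mm
Layer 410–360 hPa: Δp = 50 hPa = 5000 Pa, q̄ = 0.000838 kg/kg → 0.000838 × 5000 / 9.8 = 0.43 mm
Layer 360–300 hPa: Δp = 60 hPa = 6000 Pa, q̄ = 0.00146 kg/kg → 0.00146 × 6000 / 9.8 = 0.89 mm
PW = 44.22 + 1.78 + 0.43 + 0.89 = 47.32 ≈ 47.3 mm.
Rainfall = ε × PW = 0.42 × 47.3 = 19.9 mm.

PW ≈ 47.3 mm; rainfall ≈ 19.9 mm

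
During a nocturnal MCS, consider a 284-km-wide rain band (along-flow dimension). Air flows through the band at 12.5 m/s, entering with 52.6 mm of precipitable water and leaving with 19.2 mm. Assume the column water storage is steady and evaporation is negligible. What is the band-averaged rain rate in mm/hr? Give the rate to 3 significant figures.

Column moisture flux per unit crosswind length is F = V × PW.
Inflow: F_in = 12.5 × 52.6 = 657.5 mm·m/s
Outflow: F_out = 12.5 × 19.2 = 240 mm·m/s
Steady-state rate R = (F_in − F_out)/L = (657.5 − 240) / 284000 m = 1.470e-03 mm/s.
R = 1.470e-03 × 3600 = 5.29 mm/hr.

R ≈ 5.29 mm/hr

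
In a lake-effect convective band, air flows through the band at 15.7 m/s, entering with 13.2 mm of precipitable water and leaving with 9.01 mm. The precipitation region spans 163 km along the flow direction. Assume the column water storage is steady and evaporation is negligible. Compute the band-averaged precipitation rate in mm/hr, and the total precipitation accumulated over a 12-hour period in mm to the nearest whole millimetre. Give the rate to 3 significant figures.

R ≈ 1.45 mm/hr; total ≈ 17 mm

Column moisture flux per unit crosswind length is F = V × PW.
Inflow: F_in = 15.7 × 13.2 = 207.24 mm·m/s
Outflow: F_out = 15.7 × 9.01 = 141.457 mm·m/s
Steady-state rate R = (F_in − F_out)/L = (207.24 − 141.457) / 163000 m = 4.036e-04 mm/s.
R = 4.036e-04 × 3600 = 1.45 mm/hr.
Over 12 h: total = 1.45 × 12 = 17.4 ≈ 17 mm.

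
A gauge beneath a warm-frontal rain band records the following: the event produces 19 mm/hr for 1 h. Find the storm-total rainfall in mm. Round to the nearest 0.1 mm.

Total = Σ Rᵢ Δtᵢ = 19 × 1
      = 19 = 19.0 mm.

total ≈ 19.0 mm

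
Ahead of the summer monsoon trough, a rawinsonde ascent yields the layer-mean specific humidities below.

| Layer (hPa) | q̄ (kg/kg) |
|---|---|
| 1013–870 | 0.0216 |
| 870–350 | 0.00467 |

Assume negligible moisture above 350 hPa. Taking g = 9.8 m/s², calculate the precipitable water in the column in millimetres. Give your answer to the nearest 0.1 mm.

PW ≈ 56.3 mm

Precipitable water is the column-integrated vapour mass per unit area: PW = (1/g) Σ q̄ Δp, with q in kg/kg and Δp in Pa (1 kg/m² of water = 1 mm).
Layer 1013–870 hPa: Δp = 143 hPa = 14300 Pa, q̄ = 0.0216 kg/kg → 0.0216 × 14300 / 9.8 = 31.52 mm
Layer 870–350 hPa: Δp = 520 hPa = 52000 Pa, q̄ = 0.00467 kg/kg → 0.00467 × 52000 / 9.8 = 24.78 mm
PW = 31.52 + 24.78 = 56.30 ≈ 56.3 mm.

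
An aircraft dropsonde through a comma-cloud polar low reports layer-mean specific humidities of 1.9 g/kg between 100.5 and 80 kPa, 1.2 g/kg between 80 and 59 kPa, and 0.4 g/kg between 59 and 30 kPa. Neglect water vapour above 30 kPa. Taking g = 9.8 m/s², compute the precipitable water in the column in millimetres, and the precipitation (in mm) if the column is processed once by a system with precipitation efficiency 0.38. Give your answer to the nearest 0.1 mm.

Precipitable water is the column-integrated vapour mass per unit area: PW = (1/g) Σ q̄ Δp, with q in kg/kg and Δp in Pa (1 kg/m² of water = 1 mm).
Layer 100.5–80 kPa: Δp = 205 hPa = 20500 Pa, q̄ = 0.0019 kg/kg → 0.0019 × 20500 / 9.8 = 3.97 mm
Layer 80–59 kPa: Δp = 210 hPa = 21000 Pa, q̄ = 0.0012 kg/kg → 0.0012 × 21000 / 9.8 = 2.57 mm
Layer 59–30 kPa: Δp = 290 hPa = 29000 Pa, q̄ = 0.0004 kg/kg → 0.0004 × 29000 / 9.8 = 1.18 mm
PW = 3.97 + 2.57 + 1.18 = 7.72 ≈ 7.7 mm.
Precipitation = ε × PW = 0.38 × 7.7 = 2.9 mm.

PW ≈ 7.7 mm; precipitation ≈ 2.9 mm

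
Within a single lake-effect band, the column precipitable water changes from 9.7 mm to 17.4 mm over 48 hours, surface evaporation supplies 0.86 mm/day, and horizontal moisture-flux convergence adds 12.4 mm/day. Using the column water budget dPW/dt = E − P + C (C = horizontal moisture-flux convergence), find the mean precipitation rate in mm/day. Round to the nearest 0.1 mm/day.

P ≈ 9.4 mm/day

dPW/dt = (17.4 − 9.7) mm / (48/24 day) = +3.850 mm/day.
P = E + C − dPW/dt = 0.86 + (12.4) − (+3.850) = 9.4 mm/day.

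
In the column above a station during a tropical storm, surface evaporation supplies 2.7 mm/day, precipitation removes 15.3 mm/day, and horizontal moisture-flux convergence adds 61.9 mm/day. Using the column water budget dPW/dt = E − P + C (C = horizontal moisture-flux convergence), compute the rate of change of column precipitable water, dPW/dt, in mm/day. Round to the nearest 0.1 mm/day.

dPW/dt ≈ 49.3 mm/day

dPW/dt = E − P + C = 2.7 − 15.3 + (61.9) = 49.3 mm/day.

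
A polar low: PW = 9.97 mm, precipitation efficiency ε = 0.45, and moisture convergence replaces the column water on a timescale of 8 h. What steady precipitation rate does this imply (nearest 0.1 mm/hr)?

R ≈ 0.6 mm/hr

Each overturning extracts ε × PW = 0.45 × 9.97 = 4.4865 mm.
Rate = ε·PW / τ = 4.4865 / 8 h = 0.6 mm/hr.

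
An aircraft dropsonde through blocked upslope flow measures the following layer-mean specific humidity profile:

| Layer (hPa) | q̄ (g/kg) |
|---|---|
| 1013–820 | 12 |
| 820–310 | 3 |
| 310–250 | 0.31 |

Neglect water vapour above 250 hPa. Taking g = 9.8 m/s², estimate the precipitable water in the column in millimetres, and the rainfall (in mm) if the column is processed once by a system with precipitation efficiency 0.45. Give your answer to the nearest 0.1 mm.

PW ≈ 39.4 mm; rainfall ≈ 17.7 mm

Precipitable water is the column-integrated vapour mass per unit area: PW = (1/g) Σ q̄ Δp, with q in kg/kg and Δp in Pa (1 kg/m² of water = 1 mm).
Layer 1013–820 hPa: Δp = 193 hPa = 19300 Pa, q̄ = 0.012 kg/kg → 0.012 × 19300 / 9.8 = 23.63 mm
Layer 820–310 hPa: Δp = 510 hPa = 51000 Pa, q̄ = 0.003 kg/kg → 0.003 × 51000 / 9.8 = 15.61 mm
Layer 310–250 hPa: Δp = 60 hPa = 6000 Pa, q̄ = 0.00031 kg/kg → 0.00031 × 6000 / 9.8 = 0.19 mm
PW = 23.63 + 15.61 + 0.19 = 39.43 ≈ 39.4 mm.
Rainfall = ε × PW = 0.45 × 39.4 = 17.7 mm.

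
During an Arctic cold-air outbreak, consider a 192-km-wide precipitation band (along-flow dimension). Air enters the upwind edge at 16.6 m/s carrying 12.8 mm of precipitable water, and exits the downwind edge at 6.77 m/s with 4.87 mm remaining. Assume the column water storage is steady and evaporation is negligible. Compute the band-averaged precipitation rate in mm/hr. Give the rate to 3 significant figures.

R ≈ 3.37 mm/hr

Column moisture flux per unit crosswind length is F = V × PW.
Inflow: F_in = 16.6 × 12.8 = 212.48 mm·m/s
Outflow: F_out = 6.77 × 4.87 = 32.9699 mm·m/s
Steady-state rate R = (F_in − F_out)/L = (212.48 − 32.9699) / 192000 m = 9.349e-04 mm/s.
R = 9.349e-04 × 3600 = 3.37 mm/hr.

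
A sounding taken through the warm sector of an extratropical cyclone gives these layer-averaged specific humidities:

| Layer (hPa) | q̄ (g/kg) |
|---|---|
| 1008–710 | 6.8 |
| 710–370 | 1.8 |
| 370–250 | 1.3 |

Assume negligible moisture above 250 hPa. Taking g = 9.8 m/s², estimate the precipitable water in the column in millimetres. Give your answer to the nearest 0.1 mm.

PW ≈ 28.5 mm

Precipitable water is the column-integrated vapour mass per unit area: PW = (1/g) Σ q̄ Δp, with q in kg/kg and Δp in Pa (1 kg/m² of water = 1 mm).
Layer 1008–710 hPa: Δp = 298 hPa = 29800 Pa, q̄ = 0.0068 kg/kg → 0.0068 × 29800 / 9.8 = 20.68 mm
Layer 710–370 hPa: Δp = 340 hPa = 34000 Pa, q̄ = 0.0018 kg/kg → 0.0018 × 34000 / 9.8 = 6.24 mm
Layer 370–250 hPa: Δp = 120 hPa = 12000 Pa, q̄ = 0.0013 kg/kg → 0.0013 × 12000 / 9.8 = 1.59 mm
PW = 20.68 + 6.24 + 1.59 = 28.51 ≈ 28.5 mm.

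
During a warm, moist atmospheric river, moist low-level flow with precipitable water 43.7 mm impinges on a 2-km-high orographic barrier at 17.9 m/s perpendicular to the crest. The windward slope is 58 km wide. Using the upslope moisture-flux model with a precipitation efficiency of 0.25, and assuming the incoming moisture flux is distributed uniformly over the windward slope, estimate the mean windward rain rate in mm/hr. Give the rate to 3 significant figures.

Incoming column moisture flux per unit ridge length: F = V × PW = 17.9 × 43.7 = 782.23 mm·m/s.
Spread over the 58 km slope with efficiency ε = 0.25: R = ε·F/W = 0.25 × 782.23 / 58000 m = 3.372e-03 mm/s.
R = 3.372e-03 × 3600 = 12.1 mm/hr.

R ≈ 12.1 mm/hr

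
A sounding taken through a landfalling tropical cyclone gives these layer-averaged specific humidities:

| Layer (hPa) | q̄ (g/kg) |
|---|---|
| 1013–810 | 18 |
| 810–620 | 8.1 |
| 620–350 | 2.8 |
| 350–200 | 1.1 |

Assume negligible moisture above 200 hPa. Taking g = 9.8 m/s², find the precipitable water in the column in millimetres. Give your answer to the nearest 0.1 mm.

Precipitable water is the column-integrated vapour mass per unit area: PW = (1/g) Σ q̄ Δp, with q in kg/kg and Δp in Pa (1 kg/m² of water = 1 mm).
Layer 1013–810 hPa: Δp = 203 hPa = 20300 Pa, q̄ = 0.018 kg/kg → 0.018 × 20300 / 9.8 = 37.29 mm
Layer 810–620 hPa: Δp = 190 hPa = 19000 Pa, q̄ = 0.0081 kg/kg → 0.0081 × 19000 / 9.8 = 15.70 mm
Layer 620–350 hPa: Δp = 270 hPa = 27000 Pa, q̄ = 0.0028 kg/kg → 0.0028 × 27000 / 9.8 = 7.71 mm
Layer 350–200 hPa: Δp = 150 hPa = 15000 Pa, q̄ = 0.0011 kg/kg → 0.0011 × 15000 / 9.8 = 1.68 mm
PW = 37.29 + 15.70 + 7.71 + 1.68 = 62.38 ≈ 62.4 mm.

PW ≈ 62.4 mm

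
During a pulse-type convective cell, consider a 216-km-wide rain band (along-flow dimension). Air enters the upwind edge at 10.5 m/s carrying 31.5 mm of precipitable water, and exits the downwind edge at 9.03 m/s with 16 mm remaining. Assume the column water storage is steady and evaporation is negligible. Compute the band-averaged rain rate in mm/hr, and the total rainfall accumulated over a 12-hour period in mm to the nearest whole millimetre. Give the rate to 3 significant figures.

Column moisture flux per unit crosswind length is F = V × PW.
Inflow: F_in = 10.5 × 31.5 = 330.75 mm·m/s
Outflow: F_out = 9.03 × 16 = 144.48 mm·m/s
Steady-state rate R = (F_in − F_out)/L = (330.75 − 144.48) / 216000 m = 8.624e-04 mm/s.
R = 8.624e-04 × 3600 = 3.10 mm/hr.
Over 12 h: total = 3.10 × 12 = 37.2 ≈ 37 mm.

R ≈ 3.10 mm/hr; total ≈ 37 mm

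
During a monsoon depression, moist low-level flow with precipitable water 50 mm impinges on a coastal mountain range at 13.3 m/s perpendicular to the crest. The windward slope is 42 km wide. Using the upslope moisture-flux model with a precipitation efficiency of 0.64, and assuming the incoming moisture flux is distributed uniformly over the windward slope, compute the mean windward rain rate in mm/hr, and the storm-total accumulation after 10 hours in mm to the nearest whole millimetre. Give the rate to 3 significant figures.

R ≈ 36.5 mm/hr; total ≈ 365 mm

Incoming column moisture flux per unit ridge length: F = V × PW = 13.3 × 50 = 665 mm·m/s.
Spread over the 42 km slope with efficiency ε = 0.64: R = ε·F/W = 0.64 × 665 / 42000 m = 1.013e-02 mm/s.
R = 1.013e-02 × 3600 = 36.5 mm/hr.
Over 10 h: total = 36.5 × 10 = 365 mm.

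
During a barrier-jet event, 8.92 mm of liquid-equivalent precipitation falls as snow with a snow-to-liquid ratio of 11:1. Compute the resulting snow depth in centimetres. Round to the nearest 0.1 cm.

snow depth ≈ 9.8 cm

Snow depth = liquid × ratio = 8.92 mm × 11 = 98.12 mm = 9.8 cm.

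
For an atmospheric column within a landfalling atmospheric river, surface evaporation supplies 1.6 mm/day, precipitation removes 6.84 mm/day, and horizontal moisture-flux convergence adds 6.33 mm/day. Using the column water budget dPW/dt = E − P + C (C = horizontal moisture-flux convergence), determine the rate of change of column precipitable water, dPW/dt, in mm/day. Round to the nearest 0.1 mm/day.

dPW/dt ≈ 1.1 mm/day

dPW/dt = E − P + C = 1.6 − 6.84 + (6.33) = 1.1 mm/day.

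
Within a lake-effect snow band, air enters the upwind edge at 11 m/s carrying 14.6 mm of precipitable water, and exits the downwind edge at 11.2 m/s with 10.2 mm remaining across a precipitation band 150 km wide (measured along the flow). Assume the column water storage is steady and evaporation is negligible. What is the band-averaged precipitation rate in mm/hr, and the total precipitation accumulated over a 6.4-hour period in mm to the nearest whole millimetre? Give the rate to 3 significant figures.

Column moisture flux per unit crosswind length is F = V × PW.
Inflow: F_in = 11 × 14.6 = 160.6 mm·m/s
Outflow: F_out = 11.2 × 10.2 = 114.24 mm·m/s
Steady-state rate R = (F_in − F_out)/L = (160.6 − 114.24) / 150000 m = 3.091e-04 mm/s.
R = 3.091e-04 × 3600 = 1.11 mm/hr.
Over 6.4 h: total = 1.11 × 6.4 = 7.104 ≈ 7 mm.

R ≈ 1.11 mm/hr; total ≈ 7 mm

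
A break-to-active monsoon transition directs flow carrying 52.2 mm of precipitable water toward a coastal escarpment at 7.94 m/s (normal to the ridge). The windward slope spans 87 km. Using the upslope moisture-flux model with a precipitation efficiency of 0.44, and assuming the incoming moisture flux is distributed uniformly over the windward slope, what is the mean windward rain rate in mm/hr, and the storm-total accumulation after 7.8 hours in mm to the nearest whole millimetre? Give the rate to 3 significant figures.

Incoming column moisture flux per unit ridge length: F = V × PW = 7.94 × 52.2 = 414.468 mm·m/s.
Spread over the 87 km slope with efficiency ε = 0.44: R = ε·F/W = 0.44 × 414.468 / 87000 m = 2.096e-03 mm/s.
R = 2.096e-03 × 3600 = 7.55 mm/hr.
Over 7.8 h: total = 7.55 × 7.8 = 58.89 ≈ 59 mm.

R ≈ 7.55 mm/hr; total ≈ 59 mm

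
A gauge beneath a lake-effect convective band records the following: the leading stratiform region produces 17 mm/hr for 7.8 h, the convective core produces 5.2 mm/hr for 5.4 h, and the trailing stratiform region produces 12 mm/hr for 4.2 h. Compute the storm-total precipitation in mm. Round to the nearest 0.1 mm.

total ≈ 211.1 mm

Total = Σ Rᵢ Δtᵢ = 17 × 7.8 + 5.2 × 5.4 + 12 × 4.2
      = 132.6 + 28.08 + 50.4 = 211.1 mm.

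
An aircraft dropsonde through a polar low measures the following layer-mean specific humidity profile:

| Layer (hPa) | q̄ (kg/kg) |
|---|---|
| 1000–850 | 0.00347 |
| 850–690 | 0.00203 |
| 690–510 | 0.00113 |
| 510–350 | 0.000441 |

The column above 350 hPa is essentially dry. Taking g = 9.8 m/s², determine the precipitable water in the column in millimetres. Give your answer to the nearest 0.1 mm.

Precipitable water is the column-integrated vapour mass per unit area: PW = (1/g) Σ q̄ Δp, with q in kg/kg and Δp in Pa (1 kg/m² of water = 1 mm).
Layer 1000–850 hPa: Δp = 150 hPa = 15000 Pa, q̄ = 0.00347 kg/kg → 0.00347 × 15000 / 9.8 = 5.31 mm
Layer 850–690 hPa: Δp = 160 hPa = 16000 Pa, q̄ = 0.00203 kg/kg → 0.00203 × 16000 / 9.8 = 3.31 mm
Layer 690–510 hPa: Δp = 180 hPa = 18000 Pa, q̄ = 0.00113 kg/kg → 0.00113 × 18000 / 9.8 = 2.08 mm
Layer 510–350 hPa: Δp = 160 hPa = 16000 Pa, q̄ = 0.000441 kg/kg → 0.000441 × 16000 / 9.8 = 0.72 mm
PW = 5.31 + 3.31 + 2.08 + 0.72 = 11.42 ≈ 11.4 mm.

PW ≈ 11.4 mm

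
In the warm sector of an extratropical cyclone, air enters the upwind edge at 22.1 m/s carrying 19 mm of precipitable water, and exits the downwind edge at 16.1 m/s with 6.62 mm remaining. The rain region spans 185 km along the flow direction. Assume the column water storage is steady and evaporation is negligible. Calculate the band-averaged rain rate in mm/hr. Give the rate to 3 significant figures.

Column moisture flux per unit crosswind length is F = V × PW.
Inflow: F_in = 22.1 × 19 = 419.9 mm·m/s
Outflow: F_out = 16.1 × 6.62 = 106.582 mm·m/s
Steady-state rate R = (F_in − F_out)/L = (419.9 − 106.582) / 185000 m = 1.694e-03 mm/s.
R = 1.694e-03 × 3600 = 6.10 mm/hr.

R ≈ 6.10 mm/hr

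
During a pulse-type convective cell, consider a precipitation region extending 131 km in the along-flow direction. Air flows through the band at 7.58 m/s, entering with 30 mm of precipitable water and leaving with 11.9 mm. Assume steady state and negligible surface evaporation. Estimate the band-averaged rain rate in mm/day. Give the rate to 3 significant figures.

Column moisture flux per unit crosswind length is F = V × PW.
Inflow: F_in = 7.58 × 30 = 227.4 mm·m/s
Outflow: F_out = 7.58 × 11.9 = 90.202 mm·m/s
Steady-state rate R = (F_in − F_out)/L = (227.4 − 90.202) / 131000 m = 1.047e-03 mm/s.
R = 1.047e-03 × 3600 × 24 = 90.5 mm/day.

R ≈ 90.5 mm/day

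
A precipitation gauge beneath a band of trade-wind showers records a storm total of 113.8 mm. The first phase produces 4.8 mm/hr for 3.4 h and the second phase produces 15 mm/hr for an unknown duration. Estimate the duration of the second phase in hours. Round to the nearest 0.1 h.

Known phases: 4.8 × 3.4 = 16.32 mm.
Remaining depth = 113.8 − 16.32 = 97.48 mm.
Duration = 97.48 / 15 = 6.5 h.

duration ≈ 6.5 h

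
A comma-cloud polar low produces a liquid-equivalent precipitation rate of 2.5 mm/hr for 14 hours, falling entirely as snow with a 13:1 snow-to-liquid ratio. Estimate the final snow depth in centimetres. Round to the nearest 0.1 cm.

Liquid-equivalent depth = 2.5 × 14 = 35 mm.
Snow depth = 35 mm × 13 = 455 mm = 45.5 cm.

snow depth ≈ 45.5 cm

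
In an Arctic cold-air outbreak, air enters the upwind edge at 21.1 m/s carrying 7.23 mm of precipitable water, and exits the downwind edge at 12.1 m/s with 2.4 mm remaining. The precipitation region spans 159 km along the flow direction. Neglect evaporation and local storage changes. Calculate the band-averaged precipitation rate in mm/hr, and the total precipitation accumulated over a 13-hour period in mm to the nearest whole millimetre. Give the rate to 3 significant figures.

R ≈ 2.80 mm/hr; total ≈ 36 mm

Column moisture flux per unit crosswind length is F = V × PW.
Inflow: F_in = 21.1 × 7.23 = 152.553 mm·m/s
Outflow: F_out = 12.1 × 2.4 = 29.04 mm·m/s
Steady-state rate R = (F_in − F_out)/L = (152.553 − 29.04) / 159000 m = 7.768e-04 mm/s.
R = 7.768e-04 × 3600 = 2.80 mm/hr.
Over 13 h: total = 2.80 × 13 = 36.4 ≈ 36 mm.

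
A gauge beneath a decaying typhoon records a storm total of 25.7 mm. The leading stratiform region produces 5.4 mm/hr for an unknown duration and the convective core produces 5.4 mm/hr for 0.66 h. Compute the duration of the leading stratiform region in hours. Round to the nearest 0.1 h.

Known phases: 5.4 × 0.66 = 3.564 mm.
Remaining depth = 25.7 − 3.564 = 22.136 mm.
Duration = 22.136 / 5.4 = 4.1 h.

duration ≈ 4.1 h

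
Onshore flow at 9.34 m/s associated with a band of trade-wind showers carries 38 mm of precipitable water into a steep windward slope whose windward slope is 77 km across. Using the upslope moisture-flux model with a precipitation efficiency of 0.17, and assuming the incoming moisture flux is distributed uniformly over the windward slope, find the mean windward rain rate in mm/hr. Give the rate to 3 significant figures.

R ≈ 2.82 mm/hr

Incoming column moisture flux per unit ridge length: F = V × PW = 9.34 × 38 = 354.92 mm·m/s.
Spread over the 77 km slope with efficiency ε = 0.17: R = ε·F/W = 0.17 × 354.92 / 77000 m = 7.836e-04 mm/s.
R = 7.836e-04 × 3600 = 2.82 mm/hr.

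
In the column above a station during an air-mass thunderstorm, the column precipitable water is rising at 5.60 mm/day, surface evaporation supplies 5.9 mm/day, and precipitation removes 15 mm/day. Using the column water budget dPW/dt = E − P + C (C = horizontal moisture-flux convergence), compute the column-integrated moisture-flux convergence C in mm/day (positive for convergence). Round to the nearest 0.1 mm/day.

C ≈ 14.7 mm/day

dPW/dt = +5.60 mm/day.
C = dPW/dt − E + P = (+5.60) − 5.9 + 15 = 14.7 mm/day.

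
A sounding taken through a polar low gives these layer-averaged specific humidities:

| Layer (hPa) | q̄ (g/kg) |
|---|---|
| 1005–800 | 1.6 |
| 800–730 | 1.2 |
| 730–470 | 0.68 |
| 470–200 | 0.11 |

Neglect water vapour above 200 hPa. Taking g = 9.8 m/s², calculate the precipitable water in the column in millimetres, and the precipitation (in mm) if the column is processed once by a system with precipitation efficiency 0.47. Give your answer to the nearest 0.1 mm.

Precipitable water is the column-integrated vapour mass per unit area: PW = (1/g) Σ q̄ Δp, with q in kg/kg and Δp in Pa (1 kg/m² of water = 1 mm).
Layer 1005–800 hPa: Δp = 205 hPa = 20500 Pa, q̄ = 0.0016 kg/kg → 0.0016 × 20500 / 9.8 = 3.35 mm
Layer 800–730 hPa: Δp = 70 hPa = 7000 Pa, q̄ = 0.0012 kg/kg → 0.0012 × 7000 / 9.8 = 0.86 mm
Layer 730–470 hPa: Δp = 260 hPa = 26000 Pa, q̄ = 0.00068 kg/kg → 0.00068 × 26000 / 9.8 = 1.80 mm
Layer 470–200 hPa: Δp = 270 hPa = 27000 Pa, q̄ = 0.00011 kg/kg → 0.00011 × 27000 / 9.8 = 0.30 mm
PW = 3.35 + 0.86 + 1.80 + 0.30 = 6.31 ≈ 6.3 mm.
Precipitation = ε × PW = 0.47 × 6.3 = 3.0 mm.

PW ≈ 6.3 mm; precipitation ≈ 3.0 mm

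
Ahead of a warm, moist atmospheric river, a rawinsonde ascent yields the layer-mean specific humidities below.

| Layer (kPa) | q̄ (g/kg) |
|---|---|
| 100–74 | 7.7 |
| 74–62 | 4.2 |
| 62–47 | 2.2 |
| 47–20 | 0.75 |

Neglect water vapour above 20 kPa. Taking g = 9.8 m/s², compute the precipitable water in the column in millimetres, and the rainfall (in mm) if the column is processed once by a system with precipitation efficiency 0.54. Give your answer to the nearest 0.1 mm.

PW ≈ 31.0 mm; rainfall ≈ 16.7 mm

Precipitable water is the column-integrated vapour mass per unit area: PW = (1/g) Σ q̄ Δp, with q in kg/kg and Δp in Pa (1 kg/m² of water = 1 mm).
Layer 100–74 kPa: Δp = 260 hPa = 26000 Pa, q̄ = 0.0077 kg/kg → 0.0077 × 26000 / 9.8 = 20.43 mm
Layer 74–62 kPa: Δp = 120 hPa = 12000 Pa, q̄ = 0.0042 kg/kg → 0.0042 × 12000 / 9.8 = 5.14 mm
Layer 62–47 kPa: Δp = 150 hPa = 15000 Pa, q̄ = 0.0022 kg/kg → 0.0022 × 15000 / 9.8 = 3.37 mm
Layer 47–20 kPa: Δp = 270 hPa = 27000 Pa, q̄ = 0.00075 kg/kg → 0.00075 × 27000 / 9.8 = 2.07 mm
PW = 20.43 + 5.14 + 3.37 + 2.07 = 31.01 ≈ 31.0 mm.
Rainfall = ε × PW = 0.54 × 31.0 = 16.7 mm.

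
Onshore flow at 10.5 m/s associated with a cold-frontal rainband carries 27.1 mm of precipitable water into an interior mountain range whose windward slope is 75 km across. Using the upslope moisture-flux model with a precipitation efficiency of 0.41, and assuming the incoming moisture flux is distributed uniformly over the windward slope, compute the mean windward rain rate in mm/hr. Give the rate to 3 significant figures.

R ≈ 5.60 mm/hr

Incoming column moisture flux per unit ridge length: F = V × PW = 10.5 × 27.1 = 284.55 mm·m/s.
Spread over the 75 km slope with efficiency ε = 0.41: R = ε·F/W = 0.41 × 284.55 / 75000 m = 1.556e-03 mm/s.
R = 1.556e-03 × 3600 = 5.60 mm/hr.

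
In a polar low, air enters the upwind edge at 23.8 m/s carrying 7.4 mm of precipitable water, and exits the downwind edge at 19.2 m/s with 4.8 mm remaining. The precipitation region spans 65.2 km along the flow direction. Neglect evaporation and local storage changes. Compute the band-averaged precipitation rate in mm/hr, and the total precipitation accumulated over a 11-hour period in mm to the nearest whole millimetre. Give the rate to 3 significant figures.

Column moisture flux per unit crosswind length is F = V × PW.
Inflow: F_in = 23.8 × 7.4 = 176.12 mm·m/s
Outflow: F_out = 19.2 × 4.8 = 92.16 mm·m/s
Steady-state rate R = (F_in − F_out)/L = (176.12 − 92.16) / 65200 m = 1.288e-03 mm/s.
R = 1.288e-03 × 3600 = 4.64 mm/hr.
Over 11 h: total = 4.64 × 11 = 51.04 ≈ 51 mm.

R ≈ 4.64 mm/hr; total ≈ 51 mm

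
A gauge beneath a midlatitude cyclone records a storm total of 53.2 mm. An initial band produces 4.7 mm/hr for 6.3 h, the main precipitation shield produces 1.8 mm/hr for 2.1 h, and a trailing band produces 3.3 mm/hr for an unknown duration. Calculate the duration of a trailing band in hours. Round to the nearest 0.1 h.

duration ≈ 6.0 h

Known phases: 4.7 × 6.3 + 1.8 × 2.1 = 29.61 + 3.78 = 33.39 mm.
Remaining depth = 53.2 − 33.39 = 19.81 mm.
Duration = 19.81 / 3.3 = 6.0 h.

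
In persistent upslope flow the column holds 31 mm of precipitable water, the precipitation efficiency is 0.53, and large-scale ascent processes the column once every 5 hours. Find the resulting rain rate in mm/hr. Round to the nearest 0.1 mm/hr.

R ≈ 3.3 mm/hr

Each overturning extracts ε × PW = 0.53 × 31 = 16.43 mm.
Rate = ε·PW / τ = 16.43 / 5 h = 3.3 mm/hr.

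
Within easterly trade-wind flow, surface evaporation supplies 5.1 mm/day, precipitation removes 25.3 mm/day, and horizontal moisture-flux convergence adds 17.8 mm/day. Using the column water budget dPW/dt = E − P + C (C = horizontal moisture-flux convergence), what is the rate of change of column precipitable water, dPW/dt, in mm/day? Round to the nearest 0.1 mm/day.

dPW/dt ≈ -2.4 mm/day

dPW/dt = E − P + C = 5.1 − 25.3 + (17.8) = -2.4 mm/day.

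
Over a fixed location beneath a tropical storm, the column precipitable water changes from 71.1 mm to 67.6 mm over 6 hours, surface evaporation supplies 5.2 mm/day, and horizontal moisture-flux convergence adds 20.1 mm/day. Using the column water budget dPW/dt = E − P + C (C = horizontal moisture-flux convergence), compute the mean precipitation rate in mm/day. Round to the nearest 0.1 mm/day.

dPW/dt = (67.6 − 71.1) mm / (6/24 day) = -14.000 mm/day.
P = E + C − dPW/dt = 5.2 + (20.1) − (-14.000) = 39.3 mm/day.

P ≈ 39.3 mm/day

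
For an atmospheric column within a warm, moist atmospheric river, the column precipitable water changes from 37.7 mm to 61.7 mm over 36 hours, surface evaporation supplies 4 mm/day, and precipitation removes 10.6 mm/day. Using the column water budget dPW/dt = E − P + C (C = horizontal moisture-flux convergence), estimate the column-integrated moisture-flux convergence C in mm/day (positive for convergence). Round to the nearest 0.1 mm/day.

dPW/dt = (61.7 − 37.7) mm / (36/24 day) = +16.000 mm/day.
C = dPW/dt − E + P = (+16.000) − 4 + 10.6 = 22.6 mm/day.

C ≈ 22.6 mm/day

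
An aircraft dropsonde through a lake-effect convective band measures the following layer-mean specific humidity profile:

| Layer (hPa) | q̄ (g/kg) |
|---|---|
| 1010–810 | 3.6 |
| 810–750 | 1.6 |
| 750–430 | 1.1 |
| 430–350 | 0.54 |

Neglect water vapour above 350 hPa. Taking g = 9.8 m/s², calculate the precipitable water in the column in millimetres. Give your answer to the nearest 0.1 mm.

PW ≈ 12.4 mm

Precipitable water is the column-integrated vapour mass per unit area: PW = (1/g) Σ q̄ Δp, with q in kg/kg and Δp in Pa (1 kg/m² of water = 1 mm).
Layer 1010–810 hPa: Δp = 200 hPa = 20000 Pa, q̄ = 0.0036 kg/kg → 0.0036 × 20000 / 9.8 = 7.35 mm
Layer 810–750 hPa: Δp = 60 hPa = 6000 Pa, q̄ = 0.0016 kg/kg → 0.0016 × 6000 / 9.8 = 0.98 mm
Layer 750–430 hPa: Δp = 320 hPa = 32000 Pa, q̄ = 0.0011 kg/kg → 0.0011 × 32000 / 9.8 = 3.59 mm
Layer 430–350 hPa: Δp = 80 hPa = 8000 Pa, q̄ = 0.00054 kg/kg → 0.00054 × 8000 / 9.8 = 0.44 mm
PW = 7.35 + 0.98 + 3.59 + 0.44 = 12.36 ≈ 12.4 mm.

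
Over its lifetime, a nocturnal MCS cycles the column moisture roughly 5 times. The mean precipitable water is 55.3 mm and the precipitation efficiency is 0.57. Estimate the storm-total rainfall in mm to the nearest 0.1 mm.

Each cycle deposits ε × PW = 0.57 × 55.3 = 31.521 mm.
Over 5 cycles: 5 × 31.521 = 157.6 mm.

rainfall ≈ 157.6 mm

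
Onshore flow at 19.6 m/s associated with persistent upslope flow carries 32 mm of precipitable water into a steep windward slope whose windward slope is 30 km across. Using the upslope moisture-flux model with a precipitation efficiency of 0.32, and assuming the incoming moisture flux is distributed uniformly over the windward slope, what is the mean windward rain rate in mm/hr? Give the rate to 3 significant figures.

R ≈ 24.1 mm/hr

Incoming column moisture flux per unit ridge length: F = V × PW = 19.6 × 32 = 627.2 mm·m/s.
Spread over the 30 km slope with efficiency ε = 0.32: R = ε·F/W = 0.32 × 627.2 / 30000 m = 6.690e-03 mm/s.
R = 6.690e-03 × 3600 = 24.1 mm/hr.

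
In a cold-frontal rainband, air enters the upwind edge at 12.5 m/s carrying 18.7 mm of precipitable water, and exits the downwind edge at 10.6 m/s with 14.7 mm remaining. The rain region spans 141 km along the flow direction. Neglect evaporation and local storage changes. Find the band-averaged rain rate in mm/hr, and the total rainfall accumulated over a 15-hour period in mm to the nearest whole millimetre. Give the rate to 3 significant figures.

Column moisture flux per unit crosswind length is F = V × PW.
Inflow: F_in = 12.5 × 18.7 = 233.75 mm·m/s
Outflow: F_out = 10.6 × 14.7 = 155.82 mm·m/s
Steady-state rate R = (F_in − F_out)/L = (233.75 − 155.82) / 141000 m = 5.527e-04 mm/s.
R = 5.527e-04 × 3600 = 1.99 mm/hr.
Over 15 h: total = 1.99 × 15 = 29.85 ≈ 30 mm.

R ≈ 1.99 mm/hr; total ≈ 30 mm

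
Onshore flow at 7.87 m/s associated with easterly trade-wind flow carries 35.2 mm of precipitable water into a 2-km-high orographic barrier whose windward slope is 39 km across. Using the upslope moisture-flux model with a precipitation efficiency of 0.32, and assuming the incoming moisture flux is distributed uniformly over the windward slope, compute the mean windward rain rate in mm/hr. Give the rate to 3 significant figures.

Incoming column moisture flux per unit ridge length: F = V × PW = 7.87 × 35.2 = 277.024 mm·m/s.
Spread over the 39 km slope with efficiency ε = 0.32: R = ε·F/W = 0.32 × 277.024 / 39000 m = 2.273e-03 mm/s.
R = 2.273e-03 × 3600 = 8.18 mm/hr.

R ≈ 8.18 mm/hr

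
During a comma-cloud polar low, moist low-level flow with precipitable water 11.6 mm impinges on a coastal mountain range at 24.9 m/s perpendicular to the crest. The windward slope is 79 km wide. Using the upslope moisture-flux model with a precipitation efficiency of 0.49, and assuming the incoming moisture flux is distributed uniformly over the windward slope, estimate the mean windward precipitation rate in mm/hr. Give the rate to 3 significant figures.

R ≈ 6.45 mm/hr

Incoming column moisture flux per unit ridge length: F = V × PW = 24.9 × 11.6 = 288.84 mm·m/s.
Spread over the 79 km slope with efficiency ε = 0.49: R = ε·F/W = 0.49 × 288.84 / 79000 m = 1.792e-03 mm/s.
R = 1.792e-03 × 3600 = 6.45 mm/hr.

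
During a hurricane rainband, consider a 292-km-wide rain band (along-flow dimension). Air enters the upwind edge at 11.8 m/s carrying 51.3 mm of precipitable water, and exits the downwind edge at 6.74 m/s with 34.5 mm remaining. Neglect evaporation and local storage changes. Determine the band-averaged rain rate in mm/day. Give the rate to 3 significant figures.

Column moisture flux per unit crosswind length is F = V × PW.
Inflow: F_in = 11.8 × 51.3 = 605.34 mm·m/s
Outflow: F_out = 6.74 × 34.5 = 232.53 mm·m/s
Steady-state rate R = (F_in − F_out)/L = (605.34 − 232.53) / 292000 m = 1.277e-03 mm/s.
R = 1.277e-03 × 3600 × 24 = 110 mm/day.

R ≈ 110 mm/day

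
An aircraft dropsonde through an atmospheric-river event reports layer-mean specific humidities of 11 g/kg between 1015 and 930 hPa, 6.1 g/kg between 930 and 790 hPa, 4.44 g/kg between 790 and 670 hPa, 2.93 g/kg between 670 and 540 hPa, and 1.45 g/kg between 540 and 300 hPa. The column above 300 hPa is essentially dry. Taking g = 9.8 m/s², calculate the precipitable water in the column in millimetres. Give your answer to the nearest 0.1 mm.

Precipitable water is the column-integrated vapour mass per unit area: PW = (1/g) Σ q̄ Δp, with q in kg/kg and Δp in Pa (1 kg/m² of water = 1 mm).
Layer 1015–930 hPa: Δp = 85 hPa = 8500 Pa, q̄ = 0.011 kg/kg → 0.011 × 8500 / 9.8 = 9.54 mm
Layer 930–790 hPa: Δp = 140 hPa = 14000 Pa, q̄ = 0.0061 kg/kg → 0.0061 × 14000 / 9.8 = 8.71 mm
Layer 790–670 hPa: Δp = 120 hPa = 12000 Pa, q̄ = 0.00444 kg/kg → 0.00444 × 12000 / 9.8 = 5.44 mm
Layer 670–540 hPa: Δp = 130 hPa = 13000 Pa, q̄ = 0.00293 kg/kg → 0.00293 × 13000 / 9.8 = 3.89 mm
Layer 540–300 hPa: Δp = 240 hPa = 24000 Pa, q̄ = 0.00145 kg/kg → 0.00145 × 24000 / 9.8 = 3.55 mm
PW = 9.54 + 8.71 + 5.44 + 3.89 + 3.55 = 31.13 ≈ 31.1 mm.

PW ≈ 31.1 mm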